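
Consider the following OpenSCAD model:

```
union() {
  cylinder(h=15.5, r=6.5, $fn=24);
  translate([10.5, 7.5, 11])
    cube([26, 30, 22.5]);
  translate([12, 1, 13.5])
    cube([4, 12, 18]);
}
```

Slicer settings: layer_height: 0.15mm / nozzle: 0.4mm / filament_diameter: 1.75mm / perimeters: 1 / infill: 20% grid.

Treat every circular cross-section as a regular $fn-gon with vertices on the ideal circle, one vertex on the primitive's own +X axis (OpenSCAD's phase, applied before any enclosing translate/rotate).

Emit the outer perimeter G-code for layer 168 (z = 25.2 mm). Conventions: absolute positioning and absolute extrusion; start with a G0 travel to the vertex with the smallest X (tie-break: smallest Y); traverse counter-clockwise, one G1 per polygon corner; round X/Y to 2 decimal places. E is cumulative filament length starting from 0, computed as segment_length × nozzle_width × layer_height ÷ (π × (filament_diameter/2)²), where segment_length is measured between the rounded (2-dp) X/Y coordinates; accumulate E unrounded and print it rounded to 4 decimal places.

G0 X10.50 Y7.50 Z25.20
G1 X12.00 Y7.50 E0.0374
G1 X12.00 Y1.00 E0.1996
G1 X16.00 Y1.00 E0.2993
G1 X16.00 Y7.50 E0.4615
G1 X36.50 Y7.50 E0.9729
G1 X36.50 Y37.50 E1.7212
G1 X10.50 Y37.50 E2.3698
G1 X10.50 Y7.50 E3.1181

At z = 25.2 mm: the cylinder is absent (z outside [0, 15.5]); the cube at (10.5, 7.5) is present — its section is the full 26×30 rectangle; the cube at (12, 1) is present — its section is the full 4×12 rectangle; Merging all regions: the regions partially overlap (shared area 22.00 mm²), so overlapping operands fuse into one piece — 1 connected region. The outline is a single polygon with 8 vertices. Extrusion per mm of travel: 0.4 × 0.15 / (π × 0.875²) = 0.024945. Accumulating E over each segment gives final E = 3.1181.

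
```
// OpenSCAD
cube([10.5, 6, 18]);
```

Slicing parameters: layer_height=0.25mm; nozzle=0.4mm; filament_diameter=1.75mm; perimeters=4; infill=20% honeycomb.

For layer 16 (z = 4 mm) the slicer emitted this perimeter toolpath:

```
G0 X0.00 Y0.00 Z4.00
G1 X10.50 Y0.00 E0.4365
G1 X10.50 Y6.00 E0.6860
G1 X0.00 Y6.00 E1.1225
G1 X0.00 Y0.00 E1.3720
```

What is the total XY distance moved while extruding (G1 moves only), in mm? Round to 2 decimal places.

Sum the Euclidean lengths of each G1 segment: total = 33.00 mm.

33.00 mm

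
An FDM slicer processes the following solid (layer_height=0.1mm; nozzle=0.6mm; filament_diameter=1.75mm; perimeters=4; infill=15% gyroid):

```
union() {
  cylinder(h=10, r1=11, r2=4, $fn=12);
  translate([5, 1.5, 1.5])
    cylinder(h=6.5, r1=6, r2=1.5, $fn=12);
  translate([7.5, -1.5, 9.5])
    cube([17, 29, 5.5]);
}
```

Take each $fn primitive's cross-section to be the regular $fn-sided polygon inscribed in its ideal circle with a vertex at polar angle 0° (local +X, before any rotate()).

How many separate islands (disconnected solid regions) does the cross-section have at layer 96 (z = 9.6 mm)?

2

At z = 9.6 mm: the cone contributes a regular 12-gon of circumradius 4.280 (interpolated between r1=11 and r2=4 at t=0.960); the cone at (5, 1.5) is not intersected at this z (z outside [1.5, 8]); the 17×29 cube at (7.5, -1.5) contributes its full rectangle; Taking the union: the 2 present regions are separate (no shared area or edge), so areas and boundary lengths simply add and each stays a separate island — 2 connected regions. Overall, the cross-section has 2 separate islands. Island count = 2.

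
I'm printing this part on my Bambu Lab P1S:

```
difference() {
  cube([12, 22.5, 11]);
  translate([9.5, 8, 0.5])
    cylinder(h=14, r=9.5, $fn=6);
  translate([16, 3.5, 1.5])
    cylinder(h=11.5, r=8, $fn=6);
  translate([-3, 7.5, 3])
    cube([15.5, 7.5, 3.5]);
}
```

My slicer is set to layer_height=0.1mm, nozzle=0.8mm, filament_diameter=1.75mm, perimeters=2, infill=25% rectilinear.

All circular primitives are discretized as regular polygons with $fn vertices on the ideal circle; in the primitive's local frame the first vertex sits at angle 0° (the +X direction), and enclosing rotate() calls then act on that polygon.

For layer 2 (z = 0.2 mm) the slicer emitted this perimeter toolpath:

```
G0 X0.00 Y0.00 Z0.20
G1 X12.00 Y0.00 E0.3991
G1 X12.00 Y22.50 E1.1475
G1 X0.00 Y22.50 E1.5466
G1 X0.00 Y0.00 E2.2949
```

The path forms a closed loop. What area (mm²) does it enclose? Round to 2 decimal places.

270.00 mm²

Apply the shoelace formula to the sequence of (X, Y) vertices; enclosed area = 270.00 mm².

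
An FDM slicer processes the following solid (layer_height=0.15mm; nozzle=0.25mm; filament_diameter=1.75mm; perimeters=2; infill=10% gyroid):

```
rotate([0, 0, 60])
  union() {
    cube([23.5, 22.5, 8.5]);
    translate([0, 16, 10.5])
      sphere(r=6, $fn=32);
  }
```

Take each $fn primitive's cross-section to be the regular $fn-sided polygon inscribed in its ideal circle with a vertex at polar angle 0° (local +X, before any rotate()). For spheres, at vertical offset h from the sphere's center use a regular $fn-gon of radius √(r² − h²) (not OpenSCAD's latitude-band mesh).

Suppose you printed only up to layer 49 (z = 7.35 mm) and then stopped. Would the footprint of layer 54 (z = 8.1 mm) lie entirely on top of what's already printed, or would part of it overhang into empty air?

Compare the two slices. At z = 7.35: the cube (footprint 23.5×22.5) is included at this height (area 528.75 mm²); the r=6 sphere at (0, 16) contributes a regular 32-gon of circumradius √(6²−3.15²) = 5.107 (area = (32/2)·5.107²·sin(360°/32) = 81.40 mm²); Taking the union: the regions partially overlap — summed areas 610.15 mm² minus the doubly-counted overlap 40.70 mm² gives 569.45 mm² — area = 569.45 mm²; (whole slice rotated 60° about Z — lengths, areas and connectivity unchanged). At z = 8.1: the cube (footprint 23.5×22.5) is included at this height (area 528.75 mm²); the sphere at (0, 16): section is a regular 32-gon, circumradius = √(r²−h²) = √(6²−2.4²) = 5.499 (area = (32/2)·5.499²·sin(360°/32) = 94.39 mm²); Combining (union): the regions partially overlap — summed areas 623.14 mm² minus the doubly-counted overlap 47.20 mm² gives 575.95 mm² — area = 575.95 mm²; (whole slice rotated 60° about Z — lengths, areas and connectivity unchanged). Checking containment: at z = 8.1 the cross-section extends beyond the z = 7.35 cross-section by about 6.50 mm².

part overhangs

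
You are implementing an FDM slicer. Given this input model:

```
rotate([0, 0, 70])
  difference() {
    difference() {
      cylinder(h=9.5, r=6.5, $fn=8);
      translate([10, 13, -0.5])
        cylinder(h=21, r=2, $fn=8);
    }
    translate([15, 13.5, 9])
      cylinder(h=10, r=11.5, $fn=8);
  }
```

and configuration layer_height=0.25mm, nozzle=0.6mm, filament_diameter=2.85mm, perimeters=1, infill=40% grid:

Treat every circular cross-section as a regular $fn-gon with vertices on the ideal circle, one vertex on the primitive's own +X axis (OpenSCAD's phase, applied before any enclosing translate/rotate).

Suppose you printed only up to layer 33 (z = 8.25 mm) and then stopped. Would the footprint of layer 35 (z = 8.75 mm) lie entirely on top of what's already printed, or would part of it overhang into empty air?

Compare the two slices. At z = 8.25: the r=6.5 cylinder gives a regular 8-gon of circumradius 6.5 (constant along its height) (area = (8/2)·6.500²·sin(360°/8) = 119.50 mm²); the cylinder at (10, 13): section is a regular 8-gon, circumradius r=2 (area = (8/2)·2.000²·sin(360°/8) = 11.31 mm²); After the difference (first − rest): starting from the r=6.5 cylinder (119.50 mm²), the r=2 cylinder at (10, 13) misses the remaining region (no effect) — area = 119.50 mm²; the cylinder at (15, 13.5) does not reach this height (z outside [9, 19]); Taking the first minus the rest: none of the subtracted shapes is present at this height, so the result so far is unchanged — area = 119.50 mm²; (whole slice rotated 70° about Z — lengths, areas and connectivity unchanged). At z = 8.75: the r=6.5 cylinder gives a regular 8-gon of circumradius 6.5 (constant along its height) (area = (8/2)·6.500²·sin(360°/8) = 119.50 mm²); the r=2 cylinder at (10, 13) contributes a regular 8-gon of circumradius 2 (area = (8/2)·2.000²·sin(360°/8) = 11.31 mm²); After the difference (first − rest): starting from the r=6.5 cylinder (119.50 mm²), the r=2 cylinder at (10, 13) misses the remaining region (no effect) — area = 119.50 mm²; the cylinder at (15, 13.5) is absent (z outside [9, 19]); Subtracting the remaining from the first: none of the subtracted shapes is present at this height, so the result so far is unchanged — area = 119.50 mm²; (whole slice rotated 70° about Z — lengths, areas and connectivity unchanged). Checking containment: the cross-section at z = 8.75 is a subset of the cross-section at z = 8.25.

entirely on top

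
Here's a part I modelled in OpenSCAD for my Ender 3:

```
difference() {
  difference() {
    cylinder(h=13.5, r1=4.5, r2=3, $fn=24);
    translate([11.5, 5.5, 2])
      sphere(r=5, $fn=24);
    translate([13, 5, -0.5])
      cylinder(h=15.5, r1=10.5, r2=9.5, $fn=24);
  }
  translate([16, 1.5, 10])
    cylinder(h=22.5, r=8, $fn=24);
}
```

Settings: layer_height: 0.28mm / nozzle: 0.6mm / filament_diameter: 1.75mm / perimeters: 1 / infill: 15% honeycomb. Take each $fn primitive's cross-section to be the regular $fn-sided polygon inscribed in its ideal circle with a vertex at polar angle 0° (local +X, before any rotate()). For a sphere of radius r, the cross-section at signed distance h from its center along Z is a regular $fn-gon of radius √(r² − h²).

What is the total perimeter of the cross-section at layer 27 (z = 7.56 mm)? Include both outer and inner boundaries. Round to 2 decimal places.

22.93 mm

At z = 7.56 mm: the cone (r1=4.5→r2=3) has section circumradius 3.660 here — a regular 24-gon (perimeter = 2·24·3.660·sin(180°/24) = 22.93 mm); the sphere at (11.5, 5.5) is not intersected at this z (|z−center|=5.560 > r=5); the cone at (13, 5) contributes a regular 24-gon of circumradius 9.980 (interpolated between r1=10.5 and r2=9.5 at t=0.520) (perimeter = 2·24·9.980·sin(180°/24) = 62.53 mm); Subtracting the remaining from the first: starting from the cone, the cone at (13, 5) misses the remaining region (no effect) — boundary = 22.93 mm; the cylinder at (16, 1.5) is not intersected at this z (z outside [10, 32.5]); Subtracting the remaining from the first: none of the subtracted shapes is present at this height, so the result so far is unchanged — boundary = 22.93 mm. Overall, the cross-section is a single solid region. Total boundary length (outer) = 22.93 mm.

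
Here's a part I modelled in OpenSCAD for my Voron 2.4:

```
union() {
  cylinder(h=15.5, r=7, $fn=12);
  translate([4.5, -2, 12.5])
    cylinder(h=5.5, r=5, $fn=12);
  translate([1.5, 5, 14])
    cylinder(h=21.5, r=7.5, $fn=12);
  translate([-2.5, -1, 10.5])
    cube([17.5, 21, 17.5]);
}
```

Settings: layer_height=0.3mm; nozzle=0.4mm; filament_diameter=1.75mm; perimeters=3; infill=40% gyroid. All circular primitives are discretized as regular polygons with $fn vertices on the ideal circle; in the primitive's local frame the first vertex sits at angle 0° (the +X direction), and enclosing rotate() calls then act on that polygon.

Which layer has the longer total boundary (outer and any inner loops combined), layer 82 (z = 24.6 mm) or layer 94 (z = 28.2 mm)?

Layer 82 (z = 24.6): the cylinder is absent (z outside [0, 15.5]); the cylinder at (4.5, -2) is absent (z outside [12.5, 18]); the r=7.5 cylinder at (1.5, 5) contributes a regular 12-gon of circumradius 7.5 (perimeter = 2·12·7.500·sin(180°/12) = 46.59 mm); the cube at (-2.5, -1) is present — its section is the full 17.5×21 rectangle (perimeter 77.00 mm); Combining (union): the regions partially overlap (shared area 132.34 mm²), so the edge portions inside another operand are dropped and the merged outline is re-measured after clipping — boundary = 80.15 mm. So its perimeter = 80.15 mm. Layer 94 (z = 28.2): the cylinder does not reach this height (z outside [0, 15.5]); the cylinder at (4.5, -2) does not reach this height (z outside [12.5, 18]); the cylinder at (1.5, 5): section is a regular 12-gon, circumradius r=7.5 (perimeter = 2·12·7.500·sin(180°/12) = 46.59 mm); the cube at (-2.5, -1) is not intersected at this z (z outside [10.5, 28]); Combining (union): only the r=7.5 cylinder at (1.5, 5) is present, so the union is just that shape — boundary = 46.59 mm. So its perimeter = 46.59 mm. Layer 82 is larger (80.15 vs 46.59 mm).

layer 82 (z = 24.6 mm)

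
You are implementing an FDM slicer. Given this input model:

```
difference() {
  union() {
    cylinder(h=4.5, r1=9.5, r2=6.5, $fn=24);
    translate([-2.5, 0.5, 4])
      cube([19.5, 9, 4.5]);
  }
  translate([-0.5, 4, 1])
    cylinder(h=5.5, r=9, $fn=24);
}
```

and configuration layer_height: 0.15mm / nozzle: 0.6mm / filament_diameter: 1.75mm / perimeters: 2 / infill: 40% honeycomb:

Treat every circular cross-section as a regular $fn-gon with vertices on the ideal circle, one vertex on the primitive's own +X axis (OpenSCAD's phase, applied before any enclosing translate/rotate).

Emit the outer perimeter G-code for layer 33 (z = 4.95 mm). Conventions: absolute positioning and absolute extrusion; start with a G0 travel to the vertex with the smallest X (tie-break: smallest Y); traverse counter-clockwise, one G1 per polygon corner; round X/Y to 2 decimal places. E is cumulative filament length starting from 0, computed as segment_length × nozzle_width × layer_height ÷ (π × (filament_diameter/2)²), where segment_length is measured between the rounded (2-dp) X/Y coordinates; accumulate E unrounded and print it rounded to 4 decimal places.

G0 X6.53 Y9.50 Z4.95
G1 X7.29 Y8.50 E0.0470
G1 X8.19 Y6.33 E0.1349
G1 X8.50 Y4.00 E0.2229
G1 X8.19 Y1.67 E0.3108
G1 X7.71 Y0.50 E0.3581
G1 X17.00 Y0.50 E0.7057
G1 X17.00 Y9.50 E1.0425
G1 X6.53 Y9.50 E1.4343

At z = 4.95 mm: the cone is absent (z outside [0, 4.5]); the 19.5×9 cube at (-2.5, 0.5) contributes its full rectangle; Combining (union): only the 19.5×9 cube at (-2.5, 0.5) is present, so the union is just that shape — 1 connected region; the cylinder at (-0.5, 4): section is a regular 24-gon, circumradius r=9; Taking the first minus the rest: starting from the result so far, the r=9 cylinder at (-0.5, 4) partially overlaps it — only the 94.41 mm² overlap (of its 251.57 mm²) is removed, clipping the outline — 1 connected region. The outline is a single polygon with 8 vertices. Extrusion per mm of travel: 0.6 × 0.15 / (π × 0.875²) = 0.037418. Accumulating E over each segment gives final E = 1.4343.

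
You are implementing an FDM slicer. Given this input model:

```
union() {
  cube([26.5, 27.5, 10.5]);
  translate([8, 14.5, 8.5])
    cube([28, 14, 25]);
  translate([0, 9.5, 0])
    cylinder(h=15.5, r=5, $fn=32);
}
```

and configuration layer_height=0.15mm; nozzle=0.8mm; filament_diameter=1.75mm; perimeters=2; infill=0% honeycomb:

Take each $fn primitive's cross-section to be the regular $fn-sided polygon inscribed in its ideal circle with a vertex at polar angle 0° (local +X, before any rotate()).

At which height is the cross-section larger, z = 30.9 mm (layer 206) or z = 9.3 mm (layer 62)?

Layer 206 (z = 30.9): the cube is absent (z outside [0, 10.5]); the cube at (8, 14.5) is present — its section is the full 28×14 rectangle (area 392.00 mm²); the cylinder at (0, 9.5) does not reach this height (z outside [0, 15.5]); Merging all regions: only the 28×14 cube at (8, 14.5) is present, so the union is just that shape — area = 392.00 mm². So its area = 392.00 mm². Layer 62 (z = 9.3): the cube (footprint 26.5×27.5) is included at this height (area 728.75 mm²); the cube at (8, 14.5) (footprint 28×14) is included at this height (area 392.00 mm²); the cylinder at (0, 9.5): section is a regular 32-gon, circumradius r=5 (area = (32/2)·5.000²·sin(360°/32) = 78.04 mm²); Merging all regions: the regions partially overlap — summed areas 1198.79 mm² minus the doubly-counted overlap 279.52 mm² gives 919.27 mm² — area = 919.27 mm². So its area = 919.27 mm². Layer 62 is larger (919.27 vs 392.00 mm²).

layer 62 (z = 9.3 mm)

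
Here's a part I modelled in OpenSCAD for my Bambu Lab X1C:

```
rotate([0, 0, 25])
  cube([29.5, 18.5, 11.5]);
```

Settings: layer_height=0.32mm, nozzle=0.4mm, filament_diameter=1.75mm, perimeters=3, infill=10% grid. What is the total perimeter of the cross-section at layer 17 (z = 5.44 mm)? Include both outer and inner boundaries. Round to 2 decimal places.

At z = 5.44 mm: the cube is present — its section is the full 29.5×18.5 rectangle (perimeter 96.00 mm); (rotated 25° about Z; rotation is an isometry so areas/perimeters/island counts are preserved). Overall, the cross-section is a single solid region. Total boundary length (outer) = 96.00 mm.

96.00 mm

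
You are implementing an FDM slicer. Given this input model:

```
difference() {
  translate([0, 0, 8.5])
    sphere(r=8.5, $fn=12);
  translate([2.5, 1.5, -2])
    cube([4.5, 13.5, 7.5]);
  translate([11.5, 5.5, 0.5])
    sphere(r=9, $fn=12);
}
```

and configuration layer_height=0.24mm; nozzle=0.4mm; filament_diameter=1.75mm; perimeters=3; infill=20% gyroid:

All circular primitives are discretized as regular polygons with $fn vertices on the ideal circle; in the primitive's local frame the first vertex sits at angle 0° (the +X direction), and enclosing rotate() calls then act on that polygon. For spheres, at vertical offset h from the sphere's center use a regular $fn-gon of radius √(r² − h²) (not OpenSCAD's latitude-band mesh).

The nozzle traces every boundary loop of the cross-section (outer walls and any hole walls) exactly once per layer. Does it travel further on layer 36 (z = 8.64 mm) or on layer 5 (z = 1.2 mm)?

Layer 36 (z = 8.64): the r=8.5 sphere contributes a regular 12-gon of circumradius √(8.5²−0.14²) = 8.499 (perimeter = 2·12·8.499·sin(180°/12) = 52.79 mm); the cube at (2.5, 1.5) is absent (z outside [-2, 5.5]); the sphere at (11.5, 5.5): section is a regular 12-gon, circumradius = √(r²−h²) = √(9²−8.14²) = 3.839 (perimeter = 2·12·3.839·sin(180°/12) = 23.85 mm); Taking the first minus the rest: starting from the r=8.5 sphere, the r=9 sphere at (11.5, 5.5) misses the remaining region (no effect) — boundary = 52.79 mm. So its perimeter = 52.79 mm. Layer 5 (z = 1.2): the r=8.5 sphere contributes a regular 12-gon of circumradius √(8.5²−7.3²) = 4.354 (perimeter = 2·12·4.354·sin(180°/12) = 27.05 mm); the cube at (2.5, 1.5) is present — its section is the full 4.5×13.5 rectangle (perimeter 36.00 mm); the r=9 sphere at (11.5, 5.5) slices to a regular 12-gon of circumradius 8.973 (√(r²−h²) with h=0.7 from center) (perimeter = 2·12·8.973·sin(180°/12) = 55.74 mm); After the difference (first − rest): starting from the r=8.5 sphere, the 4.5×13.5 cube at (2.5, 1.5) partially overlaps it — only the 1.73 mm² overlap (of its 60.75 mm²) is removed, clipping the outline; the r=9 sphere at (11.5, 5.5) partially overlaps it — only the 0.26 mm² overlap (of its 241.53 mm²) is removed, clipping the outline — boundary = 27.78 mm. So its perimeter = 27.78 mm. Layer 36 is larger (52.79 vs 27.78 mm).

layer 36 (z = 8.64 mm)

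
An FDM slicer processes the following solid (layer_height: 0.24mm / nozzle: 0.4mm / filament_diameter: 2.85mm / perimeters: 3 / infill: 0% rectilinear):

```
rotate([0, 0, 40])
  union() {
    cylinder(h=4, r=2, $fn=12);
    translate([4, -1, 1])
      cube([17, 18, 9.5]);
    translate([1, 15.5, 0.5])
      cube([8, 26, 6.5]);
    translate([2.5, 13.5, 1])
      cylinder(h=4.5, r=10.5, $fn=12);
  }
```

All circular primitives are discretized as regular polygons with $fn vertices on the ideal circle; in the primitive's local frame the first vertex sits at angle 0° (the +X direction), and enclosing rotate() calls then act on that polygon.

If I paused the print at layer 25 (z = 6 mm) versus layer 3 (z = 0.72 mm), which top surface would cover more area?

Layer 25 (z = 6): the cylinder is absent (z outside [0, 4]); the cube at (4, -1) is present — its section is the full 17×18 rectangle (area 306.00 mm²); the 8×26 cube at (1, 15.5) contributes its full rectangle (area 208.00 mm²); the cylinder at (2.5, 13.5) is absent (z outside [1, 5.5]); Combining (union): the regions partially overlap — summed areas 514.00 mm² minus the doubly-counted overlap 7.50 mm² gives 506.50 mm² — area = 506.50 mm²; (rotated 40° about Z; rotation is an isometry so areas/perimeters/island counts are preserved). So its area = 506.50 mm². Layer 3 (z = 0.72): the cylinder: section is a regular 12-gon, circumradius r=2 (area = (12/2)·2.000²·sin(360°/12) = 12.00 mm²); the cube at (4, -1) does not reach this height (z outside [1, 10.5]); the cube at (1, 15.5) is present — its section is the full 8×26 rectangle (area 208.00 mm²); the cylinder at (2.5, 13.5) is absent (z outside [1, 5.5]); Merging all regions: the 2 present regions are separate (no shared area or edge), so areas and boundary lengths simply add and each stays a separate island — area = 220.00 mm²; (rotated 40° about Z; rotation is an isometry so areas/perimeters/island counts are preserved). So its area = 220.00 mm². Layer 25 is larger (506.50 vs 220.00 mm²).

layer 25 (z = 6 mm)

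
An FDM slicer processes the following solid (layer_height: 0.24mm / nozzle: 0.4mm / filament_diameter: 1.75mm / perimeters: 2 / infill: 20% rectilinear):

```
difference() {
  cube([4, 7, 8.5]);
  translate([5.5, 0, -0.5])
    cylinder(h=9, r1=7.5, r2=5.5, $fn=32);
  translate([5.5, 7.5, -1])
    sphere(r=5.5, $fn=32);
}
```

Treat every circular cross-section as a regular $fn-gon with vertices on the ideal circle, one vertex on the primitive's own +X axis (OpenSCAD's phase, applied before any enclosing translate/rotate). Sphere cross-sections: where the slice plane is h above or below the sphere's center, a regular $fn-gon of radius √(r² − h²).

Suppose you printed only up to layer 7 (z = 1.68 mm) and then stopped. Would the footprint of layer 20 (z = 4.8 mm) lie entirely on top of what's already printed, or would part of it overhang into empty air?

Compare the two slices. At z = 1.68: the 4×7 cube contributes its full rectangle (area 28.00 mm²); the cone at (5.5, 0) (r1=7.5→r2=5.5) has section circumradius 7.016 here — a regular 32-gon (area = (32/2)·7.016²·sin(360°/32) = 153.63 mm²); the r=5.5 sphere at (5.5, 7.5) slices to a regular 32-gon of circumradius 4.803 (√(r²−h²) with h=2.68 from center) (area = (32/2)·4.803²·sin(360°/32) = 72.00 mm²); Taking the first minus the rest: starting from the 4×7 cube (28.00 mm²), the cone at (5.5, 0) partially overlaps it — only the 23.60 mm² overlap (of its 153.63 mm²) is removed, clipping the outline; the r=5.5 sphere at (5.5, 7.5) partially overlaps it — only the 2.41 mm² overlap (of its 72.00 mm²) is removed, clipping the outline — area = 1.99 mm². At z = 4.8: the cube is present — its section is the full 4×7 rectangle (area 28.00 mm²); the cone at (5.5, 0) (r1=7.5→r2=5.5) has section circumradius 6.322 here — a regular 32-gon (area = (32/2)·6.322²·sin(360°/32) = 124.77 mm²); the sphere at (5.5, 7.5) is absent (|z−center|=5.800 > r=5.5); Subtracting the remaining from the first: starting from the 4×7 cube (28.00 mm²), the cone at (5.5, 0) partially overlaps it — only the 20.16 mm² overlap (of its 124.77 mm²) is removed, clipping the outline — area = 7.84 mm². Checking containment: at z = 4.8 the cross-section extends beyond the z = 1.68 cross-section by about 5.85 mm².

part overhangs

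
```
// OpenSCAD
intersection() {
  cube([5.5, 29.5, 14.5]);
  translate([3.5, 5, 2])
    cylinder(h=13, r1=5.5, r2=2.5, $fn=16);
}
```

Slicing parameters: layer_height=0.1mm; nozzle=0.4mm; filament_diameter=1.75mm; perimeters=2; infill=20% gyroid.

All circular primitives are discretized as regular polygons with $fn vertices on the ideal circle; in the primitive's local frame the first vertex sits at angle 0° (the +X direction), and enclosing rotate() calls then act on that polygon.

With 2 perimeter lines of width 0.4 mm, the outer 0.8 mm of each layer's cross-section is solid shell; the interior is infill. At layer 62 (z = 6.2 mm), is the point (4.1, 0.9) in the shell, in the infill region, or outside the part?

At z = 6.2 mm: the 5.5×29.5 cube contributes its full rectangle; the cone at (3.5, 5) contributes a regular 16-gon of circumradius 4.531 (interpolated between r1=5.5 and r2=2.5 at t=0.323); Keeping only the common overlap: the cone at (3.5, 5) partially overlaps the 5.5×29.5 cube; clipping to the common part keeps 45.04 mm² — 1 connected region. Overall, the cross-section is a single solid region. The nearest boundary edge runs (5.23, 0.81)→(3.50, 0.47); distance from the point to it = 0.31 mm. The point is inside the cross-section, 0.31 mm from the nearest boundary — within the 0.8 mm shell band (2 × 0.4).

shell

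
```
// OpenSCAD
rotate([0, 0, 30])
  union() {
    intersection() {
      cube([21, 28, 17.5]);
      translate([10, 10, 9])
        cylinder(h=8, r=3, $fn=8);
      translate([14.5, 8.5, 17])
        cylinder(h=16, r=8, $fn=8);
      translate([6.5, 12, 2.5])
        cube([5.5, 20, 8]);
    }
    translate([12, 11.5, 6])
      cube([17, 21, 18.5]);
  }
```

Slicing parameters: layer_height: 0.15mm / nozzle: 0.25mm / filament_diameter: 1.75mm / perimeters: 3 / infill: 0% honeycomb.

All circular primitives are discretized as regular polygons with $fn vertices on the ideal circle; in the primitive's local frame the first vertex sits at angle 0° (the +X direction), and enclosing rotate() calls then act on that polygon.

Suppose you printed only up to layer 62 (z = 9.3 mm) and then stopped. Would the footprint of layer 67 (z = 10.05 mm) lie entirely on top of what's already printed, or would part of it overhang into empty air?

Compare the two slices. At z = 9.3: the cube is present — its section is the full 21×28 rectangle (area 588.00 mm²); the cylinder at (10, 10): section is a regular 8-gon, circumradius r=3 (area = (8/2)·3.000²·sin(360°/8) = 25.46 mm²); the cylinder at (14.5, 8.5) is not intersected at this z (z outside [17, 33]); the cube at (6.5, 12) (footprint 5.5×20) is included at this height (area 110.00 mm²); After intersecting: at least one operand is absent at this height, so nothing remains; the cube at (12, 11.5) (footprint 17×21) is included at this height (area 357.00 mm²); Merging all regions: only the 17×21 cube at (12, 11.5) is present, so the union is just that shape — area = 357.00 mm²; (whole slice rotated 30° about Z — lengths, areas and connectivity unchanged). At z = 10.05: the cube is present — its section is the full 21×28 rectangle (area 588.00 mm²); the r=3 cylinder at (10, 10) gives a regular 8-gon of circumradius 3 (constant along its height) (area = (8/2)·3.000²·sin(360°/8) = 25.46 mm²); the cylinder at (14.5, 8.5) does not reach this height (z outside [17, 33]); the cube at (6.5, 12) (footprint 5.5×20) is included at this height (area 110.00 mm²); After intersecting: at least one operand is absent at this height, so nothing remains; the cube at (12, 11.5) is present — its section is the full 17×21 rectangle (area 357.00 mm²); Combining (union): only the 17×21 cube at (12, 11.5) is present, so the union is just that shape — area = 357.00 mm²; (whole slice rotated 30° about Z — lengths, areas and connectivity unchanged). Checking containment: the cross-section at z = 10.05 is a subset of the cross-section at z = 9.3.

entirely on top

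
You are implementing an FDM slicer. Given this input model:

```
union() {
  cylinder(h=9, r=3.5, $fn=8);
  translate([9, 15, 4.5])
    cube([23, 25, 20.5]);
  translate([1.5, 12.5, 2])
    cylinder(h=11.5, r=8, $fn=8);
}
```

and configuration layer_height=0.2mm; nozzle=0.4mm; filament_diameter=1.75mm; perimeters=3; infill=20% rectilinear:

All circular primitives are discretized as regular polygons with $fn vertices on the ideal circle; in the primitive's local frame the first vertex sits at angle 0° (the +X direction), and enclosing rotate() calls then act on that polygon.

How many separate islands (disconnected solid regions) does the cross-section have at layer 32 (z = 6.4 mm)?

At z = 6.4 mm: the r=3.5 cylinder contributes a regular 8-gon of circumradius 3.5; the 23×25 cube at (9, 15) contributes its full rectangle; the r=8 cylinder at (1.5, 12.5) gives a regular 8-gon of circumradius 8 (constant along its height); Taking the union: the 3 present regions are separate (no shared area or edge), so areas and boundary lengths simply add and each stays a separate island — 3 connected regions. Overall, the cross-section has 3 separate islands. Island count = 3.

3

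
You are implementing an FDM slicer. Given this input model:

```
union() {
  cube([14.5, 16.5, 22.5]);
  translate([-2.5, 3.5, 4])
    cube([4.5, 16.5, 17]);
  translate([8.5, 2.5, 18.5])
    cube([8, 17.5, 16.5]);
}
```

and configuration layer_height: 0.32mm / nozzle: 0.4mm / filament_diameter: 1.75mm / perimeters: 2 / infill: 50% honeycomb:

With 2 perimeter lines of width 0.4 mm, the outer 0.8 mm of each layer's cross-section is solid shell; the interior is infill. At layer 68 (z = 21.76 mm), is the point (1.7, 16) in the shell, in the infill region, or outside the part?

At z = 21.76 mm: the cube is present — its section is the full 14.5×16.5 rectangle; the cube at (-2.5, 3.5) is absent (z outside [4, 21]); the cube at (8.5, 2.5) (footprint 8×17.5) is included at this height; Combining (union): the regions partially overlap (shared area 84.00 mm²), so overlapping operands fuse into one piece — 1 connected region. Overall, the cross-section is a single solid region. The nearest boundary edge runs (0.00, 16.50)→(8.50, 16.50); distance from the point to it = 0.50 mm. The point is inside the cross-section, 0.50 mm from the nearest boundary — within the 0.8 mm shell band (2 × 0.4).

shell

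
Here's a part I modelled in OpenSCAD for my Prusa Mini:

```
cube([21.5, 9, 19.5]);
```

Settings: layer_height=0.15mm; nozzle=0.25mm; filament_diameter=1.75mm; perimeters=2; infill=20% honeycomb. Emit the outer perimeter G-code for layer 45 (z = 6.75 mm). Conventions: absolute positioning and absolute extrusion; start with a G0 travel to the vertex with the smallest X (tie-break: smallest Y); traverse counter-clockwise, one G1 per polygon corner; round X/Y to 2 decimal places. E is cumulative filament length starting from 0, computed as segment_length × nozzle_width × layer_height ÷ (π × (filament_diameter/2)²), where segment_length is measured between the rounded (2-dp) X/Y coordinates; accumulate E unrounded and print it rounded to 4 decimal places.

At z = 6.75 mm: the cube is present — its section is the full 21.5×9 rectangle. The outline is a single polygon with 4 vertices. Extrusion per mm of travel: 0.25 × 0.15 / (π × 0.875²) = 0.015591. Accumulating E over each segment gives final E = 0.9510.

G0 X0.00 Y0.00 Z6.75
G1 X21.50 Y0.00 E0.3352
G1 X21.50 Y9.00 E0.4755
G1 X0.00 Y9.00 E0.8107
G1 X0.00 Y0.00 E0.9510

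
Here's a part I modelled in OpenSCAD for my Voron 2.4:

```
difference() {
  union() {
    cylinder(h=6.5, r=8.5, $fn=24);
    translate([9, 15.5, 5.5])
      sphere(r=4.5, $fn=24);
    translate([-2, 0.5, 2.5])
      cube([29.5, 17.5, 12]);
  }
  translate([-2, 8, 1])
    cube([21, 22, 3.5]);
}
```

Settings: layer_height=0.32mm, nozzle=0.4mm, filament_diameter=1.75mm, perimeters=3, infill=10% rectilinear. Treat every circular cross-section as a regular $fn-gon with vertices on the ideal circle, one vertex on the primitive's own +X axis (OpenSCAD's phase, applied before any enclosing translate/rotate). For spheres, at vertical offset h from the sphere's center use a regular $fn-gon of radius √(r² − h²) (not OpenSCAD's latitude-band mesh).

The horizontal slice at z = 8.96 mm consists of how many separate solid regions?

At z = 8.96 mm: the cylinder is absent (z outside [0, 6.5]); the r=4.5 sphere at (9, 15.5) slices to a regular 24-gon of circumradius 2.877 (√(r²−h²) with h=3.46 from center); the cube at (-2, 0.5) (footprint 29.5×17.5) is included at this height; Combining (union): the regions partially overlap (shared area 25.03 mm²), so overlapping operands fuse into one piece — 1 connected region; the cube at (-2, 8) does not reach this height (z outside [1, 4.5]); After the difference (first − rest): none of the subtracted shapes is present at this height, so that combined region is unchanged — 1 connected region. The result has 1 disconnected region.

1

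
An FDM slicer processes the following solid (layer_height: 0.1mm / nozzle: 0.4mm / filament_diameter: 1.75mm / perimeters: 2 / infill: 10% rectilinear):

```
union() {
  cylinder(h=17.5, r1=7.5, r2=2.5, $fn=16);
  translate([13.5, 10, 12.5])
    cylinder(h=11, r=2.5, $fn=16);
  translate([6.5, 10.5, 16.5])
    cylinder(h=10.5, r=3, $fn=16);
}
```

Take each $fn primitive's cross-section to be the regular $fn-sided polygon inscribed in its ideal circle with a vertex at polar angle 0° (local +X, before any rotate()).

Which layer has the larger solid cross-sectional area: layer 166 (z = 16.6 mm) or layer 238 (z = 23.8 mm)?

Layer 166 (z = 16.6): the cone: at t=0.949 of its height the radius interpolates to r₁+(r₂−r₁)t = 2.757, giving a regular 16-gon of that circumradius (area = (16/2)·2.757²·sin(360°/16) = 23.27 mm²); the r=2.5 cylinder at (13.5, 10) gives a regular 16-gon of circumradius 2.5 (constant along its height) (area = (16/2)·2.500²·sin(360°/16) = 19.13 mm²); the r=3 cylinder at (6.5, 10.5) contributes a regular 16-gon of circumradius 3 (area = (16/2)·3.000²·sin(360°/16) = 27.55 mm²); Merging all regions: the 3 present regions are separate (no shared area or edge), so areas and boundary lengths simply add and each stays a separate island — area = 69.96 mm². So its area = 69.96 mm². Layer 238 (z = 23.8): the cone is not intersected at this z (z outside [0, 17.5]); the cylinder at (13.5, 10) is not intersected at this z (z outside [12.5, 23.5]); the r=3 cylinder at (6.5, 10.5) gives a regular 16-gon of circumradius 3 (constant along its height) (area = (16/2)·3.000²·sin(360°/16) = 27.55 mm²); Combining (union): only the r=3 cylinder at (6.5, 10.5) is present, so the union is just that shape — area = 27.55 mm². So its area = 27.55 mm². Layer 166 is larger (69.96 vs 27.55 mm²).

layer 166 (z = 16.6 mm)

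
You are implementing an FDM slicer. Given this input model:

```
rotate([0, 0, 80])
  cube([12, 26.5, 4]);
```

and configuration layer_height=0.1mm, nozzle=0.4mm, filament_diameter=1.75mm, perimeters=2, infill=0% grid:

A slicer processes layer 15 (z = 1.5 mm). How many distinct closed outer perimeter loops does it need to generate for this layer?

At z = 1.5 mm: the cube is present — its section is the full 12×26.5 rectangle; (whole slice rotated 80° about Z — lengths, areas and connectivity unchanged). The result has 1 disconnected region.

1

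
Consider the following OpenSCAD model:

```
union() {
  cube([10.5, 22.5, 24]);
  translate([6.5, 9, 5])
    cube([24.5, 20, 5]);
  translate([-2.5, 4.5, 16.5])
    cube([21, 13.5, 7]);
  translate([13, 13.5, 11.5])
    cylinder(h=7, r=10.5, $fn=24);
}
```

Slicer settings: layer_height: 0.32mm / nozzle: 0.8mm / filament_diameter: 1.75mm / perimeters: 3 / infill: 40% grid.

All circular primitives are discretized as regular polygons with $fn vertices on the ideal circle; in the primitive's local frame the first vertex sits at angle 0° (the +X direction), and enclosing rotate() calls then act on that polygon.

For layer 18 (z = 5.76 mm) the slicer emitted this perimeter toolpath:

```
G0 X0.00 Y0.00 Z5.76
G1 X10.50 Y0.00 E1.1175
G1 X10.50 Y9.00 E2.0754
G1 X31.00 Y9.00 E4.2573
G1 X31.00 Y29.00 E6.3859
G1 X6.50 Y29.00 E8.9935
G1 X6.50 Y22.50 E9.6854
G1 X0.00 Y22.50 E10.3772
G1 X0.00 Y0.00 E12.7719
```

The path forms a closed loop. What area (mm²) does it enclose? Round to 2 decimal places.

Apply the shoelace formula to the sequence of (X, Y) vertices; enclosed area = 672.25 mm².

672.25 mm²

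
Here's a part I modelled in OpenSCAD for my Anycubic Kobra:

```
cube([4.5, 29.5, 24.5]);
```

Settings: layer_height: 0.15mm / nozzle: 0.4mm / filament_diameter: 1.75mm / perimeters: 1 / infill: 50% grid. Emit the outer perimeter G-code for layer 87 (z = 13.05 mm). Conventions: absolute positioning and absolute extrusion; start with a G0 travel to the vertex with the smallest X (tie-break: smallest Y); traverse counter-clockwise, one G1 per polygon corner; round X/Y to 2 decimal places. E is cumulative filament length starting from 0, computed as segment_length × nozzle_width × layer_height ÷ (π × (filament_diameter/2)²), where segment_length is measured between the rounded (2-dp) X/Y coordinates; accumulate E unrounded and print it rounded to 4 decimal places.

G0 X0.00 Y0.00 Z13.05
G1 X4.50 Y0.00 E0.1123
G1 X4.50 Y29.50 E0.8481
G1 X0.00 Y29.50 E0.9604
G1 X0.00 Y0.00 E1.6963

At z = 13.05 mm: the cube is present — its section is the full 4.5×29.5 rectangle. The outline is a single polygon with 4 vertices. Extrusion per mm of travel: 0.4 × 0.15 / (π × 0.875²) = 0.024945. Accumulating E over each segment gives final E = 1.6963.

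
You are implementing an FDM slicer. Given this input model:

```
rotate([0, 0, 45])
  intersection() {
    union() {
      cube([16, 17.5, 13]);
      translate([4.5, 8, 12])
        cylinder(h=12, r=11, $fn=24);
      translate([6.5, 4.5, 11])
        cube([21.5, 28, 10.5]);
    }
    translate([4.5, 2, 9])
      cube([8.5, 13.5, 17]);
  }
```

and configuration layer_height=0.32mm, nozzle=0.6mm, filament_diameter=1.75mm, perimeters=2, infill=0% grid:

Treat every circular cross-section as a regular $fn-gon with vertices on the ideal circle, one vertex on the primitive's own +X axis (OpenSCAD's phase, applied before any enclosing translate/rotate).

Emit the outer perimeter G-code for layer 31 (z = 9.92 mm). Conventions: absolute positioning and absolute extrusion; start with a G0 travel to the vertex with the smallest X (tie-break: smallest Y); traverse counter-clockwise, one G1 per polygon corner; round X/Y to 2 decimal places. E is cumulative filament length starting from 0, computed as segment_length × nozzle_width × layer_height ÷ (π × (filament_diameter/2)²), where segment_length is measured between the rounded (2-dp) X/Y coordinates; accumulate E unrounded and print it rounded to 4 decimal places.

G0 X-7.78 Y14.14 Z9.92
G1 X1.77 Y4.60 E1.0775
G1 X7.78 Y10.61 E1.7560
G1 X-1.77 Y20.15 E2.8335
G1 X-7.78 Y14.14 E3.5120

At z = 9.92 mm: the cube is present — its section is the full 16×17.5 rectangle; the cylinder at (4.5, 8) is absent (z outside [12, 24]); the cube at (6.5, 4.5) is not intersected at this z (z outside [11, 21.5]); Taking the union: only the 16×17.5 cube is present, so the union is just that shape — 1 connected region; the cube at (4.5, 2) is present — its section is the full 8.5×13.5 rectangle; Taking the intersection: the 8.5×13.5 cube at (4.5, 2) lies inside that combined region, so the common part is the 8.5×13.5 cube at (4.5, 2) itself — 1 connected region; (whole slice rotated 45° about Z — lengths, areas and connectivity unchanged). The outline is a single polygon with 4 vertices. Extrusion per mm of travel: 0.6 × 0.32 / (π × 0.875²) = 0.079824. Accumulating E over each segment gives final E = 3.5120.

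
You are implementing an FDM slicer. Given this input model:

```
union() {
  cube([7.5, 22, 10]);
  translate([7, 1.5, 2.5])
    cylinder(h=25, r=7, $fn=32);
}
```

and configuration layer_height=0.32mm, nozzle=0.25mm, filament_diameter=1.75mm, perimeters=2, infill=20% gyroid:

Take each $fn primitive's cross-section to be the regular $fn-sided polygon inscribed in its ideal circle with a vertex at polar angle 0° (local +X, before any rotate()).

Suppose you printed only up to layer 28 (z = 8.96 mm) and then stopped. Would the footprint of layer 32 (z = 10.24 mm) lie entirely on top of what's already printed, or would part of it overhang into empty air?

Compare the two slices. At z = 8.96: the cube (footprint 7.5×22) is included at this height (area 165.00 mm²); the r=7 cylinder at (7, 1.5) contributes a regular 32-gon of circumradius 7 (area = (32/2)·7.000²·sin(360°/32) = 152.95 mm²); Taking the union: the regions partially overlap — summed areas 317.95 mm² minus the doubly-counted overlap 52.86 mm² gives 265.09 mm² — area = 265.09 mm². At z = 10.24: the cube is absent (z outside [0, 10]); the cylinder at (7, 1.5): section is a regular 32-gon, circumradius r=7 (area = (32/2)·7.000²·sin(360°/32) = 152.95 mm²); Taking the union: only the r=7 cylinder at (7, 1.5) is present, so the union is just that shape — area = 152.95 mm². Checking containment: the cross-section at z = 10.24 is a subset of the cross-section at z = 8.96.

entirely on top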